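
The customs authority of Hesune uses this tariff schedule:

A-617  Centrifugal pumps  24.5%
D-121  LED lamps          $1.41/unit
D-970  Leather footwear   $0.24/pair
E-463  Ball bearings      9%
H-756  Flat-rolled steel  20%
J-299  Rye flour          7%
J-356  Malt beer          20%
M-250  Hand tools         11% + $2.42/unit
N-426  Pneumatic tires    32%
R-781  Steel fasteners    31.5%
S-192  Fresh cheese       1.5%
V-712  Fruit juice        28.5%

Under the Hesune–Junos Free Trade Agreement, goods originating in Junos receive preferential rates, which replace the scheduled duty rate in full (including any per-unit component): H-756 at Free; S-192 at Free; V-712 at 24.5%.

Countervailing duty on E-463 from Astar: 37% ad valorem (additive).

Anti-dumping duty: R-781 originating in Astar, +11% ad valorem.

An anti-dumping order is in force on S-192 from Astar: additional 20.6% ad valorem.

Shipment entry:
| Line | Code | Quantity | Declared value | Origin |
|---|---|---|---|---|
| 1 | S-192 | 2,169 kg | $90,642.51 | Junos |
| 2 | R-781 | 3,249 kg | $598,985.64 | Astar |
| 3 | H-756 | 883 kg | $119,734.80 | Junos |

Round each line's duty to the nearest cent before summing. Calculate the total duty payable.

Line 1 (S-192, Junos, 2,169 kg, $90,642.51):
Base rate for S-192 is 1.5%.
Origin Junos qualifies under the Hesune–Junos agreement and S-192 is covered: preferential rate Free applies instead.
The additional-duty order on S-192 targets Astar, not Junos; it does not apply.
Duty = $90,642.51 × 0% = $0.00.
Line 2 (R-781, Astar, 3,249 kg, $598,985.64):
Base rate for R-781 is 31.5%.
Additional duty on R-781 from Astar: +11%. Applied ad valorem rate: 31.5% + 11% = 42.5%.
Duty = $598,985.64 × 42.5% = $254,568.90.
Line 3 (H-756, Junos, 883 kg, $119,734.80):
Base rate for H-756 is 20%.
Origin Junos qualifies under the Hesune–Junos agreement and H-756 is covered: preferential rate Free applies instead.
Duty = $119,734.80 × 0% = $0.00.
Total = $0.00 + $254,568.90 + $0.00 = $254,568.90.

$254,568.90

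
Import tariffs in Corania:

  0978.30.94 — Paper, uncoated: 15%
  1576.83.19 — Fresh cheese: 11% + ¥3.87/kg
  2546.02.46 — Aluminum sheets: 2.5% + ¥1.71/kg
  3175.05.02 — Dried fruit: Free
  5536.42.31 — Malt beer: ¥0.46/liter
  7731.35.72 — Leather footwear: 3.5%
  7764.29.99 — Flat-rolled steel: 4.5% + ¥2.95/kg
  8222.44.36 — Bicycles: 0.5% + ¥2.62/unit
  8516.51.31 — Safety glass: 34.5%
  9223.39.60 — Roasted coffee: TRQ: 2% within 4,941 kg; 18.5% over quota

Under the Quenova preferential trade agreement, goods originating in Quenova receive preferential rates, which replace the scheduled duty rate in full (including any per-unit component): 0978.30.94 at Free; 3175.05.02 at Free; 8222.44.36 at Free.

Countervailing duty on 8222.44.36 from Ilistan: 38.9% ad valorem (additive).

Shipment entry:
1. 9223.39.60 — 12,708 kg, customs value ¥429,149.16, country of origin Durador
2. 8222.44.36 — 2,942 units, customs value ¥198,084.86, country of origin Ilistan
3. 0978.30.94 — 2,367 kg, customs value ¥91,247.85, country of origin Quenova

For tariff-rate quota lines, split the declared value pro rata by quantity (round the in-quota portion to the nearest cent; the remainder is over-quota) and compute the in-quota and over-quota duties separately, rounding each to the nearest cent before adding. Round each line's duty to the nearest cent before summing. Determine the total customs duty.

¥137,614.56

Line 1 (9223.39.60, Durador, 12,708 kg, ¥429,149.16):
Code 9223.39.60 is under a tariff-rate quota (threshold 4,941 kg). In-quota: 4,941 kg at 2%; over-quota: 7,767 kg at 18.5%.
Pro-rata value split: in-quota = ¥429,149.16 × 4,941/12,708 = ¥166,857.57; over-quota = ¥429,149.16 − ¥166,857.57 = ¥262,291.59.
In-quota duty = ¥166,857.57 × 2% = ¥3,337.15. Over-quota duty = ¥262,291.59 × 18.5% = ¥48,523.94.
Line duty = ¥3,337.15 + ¥48,523.94 = ¥51,861.09.
Line 2 (8222.44.36, Ilistan, 2,942 units, ¥198,084.86):
Base rate for 8222.44.36 is 0.5% + ¥2.62/unit.
8222.44.36 has an FTA preferential rate, but origin Ilistan is not Quenova; base rate stands.
Additional duty on 8222.44.36 from Ilistan: +38.9%. Applied ad valorem rate: 0.5% + 38.9% = 39.4%.
Duty = ¥198,084.86 × 39.4% + 2,942 × ¥2.62 = ¥85,753.47.
Line 3 (0978.30.94, Quenova, 2,367 kg, ¥91,247.85):
Base rate for 0978.30.94 is 15%.
Origin Quenova qualifies under the Corania–Quenova agreement and 0978.30.94 is covered: preferential rate Free applies instead.
Duty = ¥91,247.85 × 0% = ¥0.00.
Total = ¥51,861.09 + ¥85,753.47 + ¥0.00 = ¥137,614.56.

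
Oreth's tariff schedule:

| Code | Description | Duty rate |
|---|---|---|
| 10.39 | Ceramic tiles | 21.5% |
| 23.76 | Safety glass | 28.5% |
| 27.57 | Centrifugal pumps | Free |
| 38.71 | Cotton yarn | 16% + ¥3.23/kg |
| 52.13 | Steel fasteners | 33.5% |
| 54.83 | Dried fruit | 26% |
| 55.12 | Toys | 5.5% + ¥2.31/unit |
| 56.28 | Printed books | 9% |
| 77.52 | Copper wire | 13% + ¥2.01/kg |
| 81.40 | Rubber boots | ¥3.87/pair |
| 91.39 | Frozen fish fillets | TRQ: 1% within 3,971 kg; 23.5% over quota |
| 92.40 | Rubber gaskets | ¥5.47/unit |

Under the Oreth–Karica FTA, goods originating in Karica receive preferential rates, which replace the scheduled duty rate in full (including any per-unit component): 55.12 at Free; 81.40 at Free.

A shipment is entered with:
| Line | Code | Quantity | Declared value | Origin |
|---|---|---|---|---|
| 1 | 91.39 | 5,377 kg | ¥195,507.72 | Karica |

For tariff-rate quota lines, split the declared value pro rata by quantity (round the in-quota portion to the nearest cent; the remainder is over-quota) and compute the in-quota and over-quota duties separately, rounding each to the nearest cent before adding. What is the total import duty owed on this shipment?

Line 1 (91.39, Karica, 5,377 kg, ¥195,507.72):
Code 91.39 is under a tariff-rate quota (threshold 3,971 kg). In-quota: 3,971 kg at 1%; over-quota: 1,406 kg at 23.5%.
Pro-rata value split: in-quota = ¥195,507.72 × 3,971/5,377 = ¥144,385.56; over-quota = ¥195,507.72 − ¥144,385.56 = ¥51,122.16.
In-quota duty = ¥144,385.56 × 1% = ¥1,443.86. Over-quota duty = ¥51,122.16 × 23.5% = ¥12,013.71.
Line duty = ¥1,443.86 + ¥12,013.71 = ¥13,457.57.

¥13,457.57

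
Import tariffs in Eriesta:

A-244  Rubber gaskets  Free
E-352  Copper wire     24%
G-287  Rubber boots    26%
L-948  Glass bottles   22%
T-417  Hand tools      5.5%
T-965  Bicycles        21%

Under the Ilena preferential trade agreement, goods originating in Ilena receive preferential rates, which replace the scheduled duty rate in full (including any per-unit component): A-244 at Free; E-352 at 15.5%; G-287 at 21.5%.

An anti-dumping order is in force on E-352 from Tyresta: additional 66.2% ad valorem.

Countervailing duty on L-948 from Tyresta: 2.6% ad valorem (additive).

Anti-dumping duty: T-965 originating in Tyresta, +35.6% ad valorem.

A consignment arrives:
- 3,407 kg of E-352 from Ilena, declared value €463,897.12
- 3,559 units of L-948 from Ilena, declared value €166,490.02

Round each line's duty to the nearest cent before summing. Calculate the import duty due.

€108,531.85

Line 1 (E-352, Ilena, 3,407 kg, €463,897.12):
Base rate for E-352 is 24%.
Origin Ilena qualifies under the Eriesta–Ilena agreement and E-352 is covered: preferential rate 15.5% applies instead.
The additional-duty order on E-352 targets Tyresta, not Ilena; it does not apply.
Duty = €463,897.12 × 15.5% = €71,904.05.
Line 2 (L-948, Ilena, 3,559 units, €166,490.02):
Base rate for L-948 is 22%.
Origin Ilena is the FTA partner but L-948 is not on the preference list; base rate stands.
The additional-duty order on L-948 targets Tyresta, not Ilena; it does not apply.
Duty = €166,490.02 × 22% = €36,627.80.
Total = €71,904.05 + €36,627.80 = €108,531.85.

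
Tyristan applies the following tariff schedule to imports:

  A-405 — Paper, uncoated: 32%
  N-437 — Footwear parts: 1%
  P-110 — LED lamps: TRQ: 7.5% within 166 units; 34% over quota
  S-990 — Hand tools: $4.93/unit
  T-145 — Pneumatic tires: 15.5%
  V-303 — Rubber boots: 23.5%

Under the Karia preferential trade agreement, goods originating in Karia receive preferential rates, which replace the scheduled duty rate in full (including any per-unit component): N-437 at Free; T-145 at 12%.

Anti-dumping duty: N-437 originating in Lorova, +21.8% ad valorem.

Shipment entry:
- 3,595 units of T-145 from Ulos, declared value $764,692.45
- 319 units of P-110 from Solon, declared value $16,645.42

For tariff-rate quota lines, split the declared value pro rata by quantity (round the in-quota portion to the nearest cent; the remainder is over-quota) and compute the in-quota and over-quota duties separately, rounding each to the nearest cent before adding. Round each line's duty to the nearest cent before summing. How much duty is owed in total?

Line 1 (T-145, Ulos, 3,595 units, $764,692.45):
Base rate for T-145 is 15.5%.
T-145 has an FTA preferential rate, but origin Ulos is not Karia; base rate stands.
Duty = $764,692.45 × 15.5% = $118,527.33.
Line 2 (P-110, Solon, 319 units, $16,645.42):
Code P-110 is under a tariff-rate quota (threshold 166 units). In-quota: 166 units at 7.5%; over-quota: 153 units at 34%.
Pro-rata value split: in-quota = $16,645.42 × 166/319 = $8,661.88; over-quota = $16,645.42 − $8,661.88 = $7,983.54.
In-quota duty = $8,661.88 × 7.5% = $649.64. Over-quota duty = $7,983.54 × 34% = $2,714.40.
Line duty = $649.64 + $2,714.40 = $3,364.04.
Total = $118,527.33 + $3,364.04 = $121,891.37.

$121,891.37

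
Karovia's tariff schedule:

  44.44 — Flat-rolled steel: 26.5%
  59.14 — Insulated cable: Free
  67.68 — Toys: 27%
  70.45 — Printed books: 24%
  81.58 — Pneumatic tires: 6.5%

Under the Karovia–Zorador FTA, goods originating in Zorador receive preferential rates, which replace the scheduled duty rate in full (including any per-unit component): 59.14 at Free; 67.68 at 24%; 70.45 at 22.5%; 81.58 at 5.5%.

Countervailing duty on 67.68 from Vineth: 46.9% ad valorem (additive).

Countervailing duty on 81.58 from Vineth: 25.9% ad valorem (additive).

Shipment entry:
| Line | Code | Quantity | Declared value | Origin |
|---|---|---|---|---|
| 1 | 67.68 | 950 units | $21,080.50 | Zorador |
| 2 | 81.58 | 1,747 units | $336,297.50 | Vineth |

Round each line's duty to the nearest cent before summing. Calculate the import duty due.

$114,019.71

Line 1 (67.68, Zorador, 950 units, $21,080.50):
Base rate for 67.68 is 27%.
Origin Zorador qualifies under the Karovia–Zorador agreement and 67.68 is covered: preferential rate 24% applies instead.
The additional-duty order on 67.68 targets Vineth, not Zorador; it does not apply.
Duty = $21,080.50 × 24% = $5,059.32.
Line 2 (81.58, Vineth, 1,747 units, $336,297.50):
Base rate for 81.58 is 6.5%.
81.58 has an FTA preferential rate, but origin Vineth is not Zorador; base rate stands.
Additional duty on 81.58 from Vineth: +25.9%. Applied ad valorem rate: 6.5% + 25.9% = 32.4%.
Duty = $336,297.50 × 32.4% = $108,960.39.
Total = $5,059.32 + $108,960.39 = $114,019.71.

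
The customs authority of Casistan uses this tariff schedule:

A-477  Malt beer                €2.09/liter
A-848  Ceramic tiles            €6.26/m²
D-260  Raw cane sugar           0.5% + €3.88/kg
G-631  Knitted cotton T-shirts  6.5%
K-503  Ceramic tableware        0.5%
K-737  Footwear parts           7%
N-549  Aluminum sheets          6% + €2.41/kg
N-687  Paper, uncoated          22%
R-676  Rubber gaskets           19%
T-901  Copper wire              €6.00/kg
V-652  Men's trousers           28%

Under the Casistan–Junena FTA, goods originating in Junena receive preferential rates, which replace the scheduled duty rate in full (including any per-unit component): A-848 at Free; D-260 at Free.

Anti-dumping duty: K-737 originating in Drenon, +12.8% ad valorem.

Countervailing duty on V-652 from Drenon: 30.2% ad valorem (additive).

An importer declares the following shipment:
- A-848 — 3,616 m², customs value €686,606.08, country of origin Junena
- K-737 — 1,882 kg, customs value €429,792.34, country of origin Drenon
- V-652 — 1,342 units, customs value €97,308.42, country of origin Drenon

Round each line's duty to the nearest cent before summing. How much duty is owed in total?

Line 1 (A-848, Junena, 3,616 m², €686,606.08):
Base rate for A-848 is €6.26/m².
Origin Junena qualifies under the Casistan–Junena agreement and A-848 is covered: preferential rate Free applies instead.
Duty = €686,606.08 × 0% = €0.00.
Line 2 (K-737, Drenon, 1,882 kg, €429,792.34):
Base rate for K-737 is 7%.
Additional duty on K-737 from Drenon: +12.8%. Applied ad valorem rate: 7% + 12.8% = 19.8%.
Duty = €429,792.34 × 19.8% = €85,098.88.
Line 3 (V-652, Drenon, 1,342 units, €97,308.42):
Base rate for V-652 is 28%.
Additional duty on V-652 from Drenon: +30.2%. Applied ad valorem rate: 28% + 30.2% = 58.2%.
Duty = €97,308.42 × 58.2% = €56,633.50.
Total = €0.00 + €85,098.88 + €56,633.50 = €141,732.38.

€141,732.38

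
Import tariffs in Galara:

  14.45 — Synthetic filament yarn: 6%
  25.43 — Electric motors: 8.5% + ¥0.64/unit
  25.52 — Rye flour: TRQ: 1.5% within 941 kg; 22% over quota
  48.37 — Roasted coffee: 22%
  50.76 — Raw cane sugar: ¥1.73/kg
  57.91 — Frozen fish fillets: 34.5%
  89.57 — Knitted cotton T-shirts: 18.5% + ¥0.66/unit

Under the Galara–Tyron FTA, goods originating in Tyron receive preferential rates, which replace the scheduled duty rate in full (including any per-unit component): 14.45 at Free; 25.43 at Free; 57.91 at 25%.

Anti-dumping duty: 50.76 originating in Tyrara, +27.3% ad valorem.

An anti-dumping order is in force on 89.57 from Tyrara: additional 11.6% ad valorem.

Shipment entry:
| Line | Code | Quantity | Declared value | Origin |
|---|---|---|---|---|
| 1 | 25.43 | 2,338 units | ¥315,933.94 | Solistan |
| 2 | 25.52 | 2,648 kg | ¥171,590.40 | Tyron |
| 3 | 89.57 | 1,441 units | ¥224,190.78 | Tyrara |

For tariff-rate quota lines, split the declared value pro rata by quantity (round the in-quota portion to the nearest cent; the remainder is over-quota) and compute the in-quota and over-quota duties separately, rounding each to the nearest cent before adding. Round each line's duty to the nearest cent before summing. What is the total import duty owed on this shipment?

Line 1 (25.43, Solistan, 2,338 units, ¥315,933.94):
Base rate for 25.43 is 8.5% + ¥0.64/unit.
25.43 has an FTA preferential rate, but origin Solistan is not Tyron; base rate stands.
Duty = ¥315,933.94 × 8.5% + 2,338 × ¥0.64 = ¥28,350.70.
Line 2 (25.52, Tyron, 2,648 kg, ¥171,590.40):
Code 25.52 is under a tariff-rate quota (threshold 941 kg). In-quota: 941 kg at 1.5%; over-quota: 1,707 kg at 22%.
Pro-rata value split: in-quota = ¥171,590.40 × 941/2,648 = ¥60,976.80; over-quota = ¥171,590.40 − ¥60,976.80 = ¥110,613.60.
In-quota duty = ¥60,976.80 × 1.5% = ¥914.65. Over-quota duty = ¥110,613.60 × 22% = ¥24,334.99.
Line duty = ¥914.65 + ¥24,334.99 = ¥25,249.64.
Line 3 (89.57, Tyrara, 1,441 units, ¥224,190.78):
Base rate for 89.57 is 18.5% + ¥0.66/unit.
Additional duty on 89.57 from Tyrara: +11.6%. Applied ad valorem rate: 18.5% + 11.6% = 30.1%.
Duty = ¥224,190.78 × 30.1% + 1,441 × ¥0.66 = ¥68,432.48.
Total = ¥28,350.70 + ¥25,249.64 + ¥68,432.48 = ¥122,032.82.

¥122,032.82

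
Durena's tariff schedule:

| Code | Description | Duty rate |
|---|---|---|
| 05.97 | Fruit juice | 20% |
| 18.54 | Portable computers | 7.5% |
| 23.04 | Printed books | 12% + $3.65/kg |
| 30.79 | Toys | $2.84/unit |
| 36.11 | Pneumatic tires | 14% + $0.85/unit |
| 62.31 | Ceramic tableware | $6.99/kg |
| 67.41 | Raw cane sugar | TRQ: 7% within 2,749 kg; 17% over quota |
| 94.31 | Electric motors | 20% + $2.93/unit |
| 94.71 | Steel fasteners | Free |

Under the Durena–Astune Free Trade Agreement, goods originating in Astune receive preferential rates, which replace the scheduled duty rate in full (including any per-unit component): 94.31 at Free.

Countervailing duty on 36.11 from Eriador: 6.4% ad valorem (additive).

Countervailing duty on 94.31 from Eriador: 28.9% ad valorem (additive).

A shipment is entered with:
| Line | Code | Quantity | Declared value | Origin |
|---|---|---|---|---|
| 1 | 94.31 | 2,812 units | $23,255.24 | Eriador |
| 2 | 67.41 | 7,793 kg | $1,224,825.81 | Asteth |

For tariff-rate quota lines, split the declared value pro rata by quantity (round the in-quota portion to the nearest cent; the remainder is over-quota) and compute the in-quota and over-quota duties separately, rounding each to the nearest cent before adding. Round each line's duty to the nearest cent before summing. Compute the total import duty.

Line 1 (94.31, Eriador, 2,812 units, $23,255.24):
Base rate for 94.31 is 20% + $2.93/unit.
94.31 has an FTA preferential rate, but origin Eriador is not Astune; base rate stands.
Additional duty on 94.31 from Eriador: +28.9%. Applied ad valorem rate: 20% + 28.9% = 48.9%.
Duty = $23,255.24 × 48.9% + 2,812 × $2.93 = $19,610.97.
Line 2 (67.41, Asteth, 7,793 kg, $1,224,825.81):
Code 67.41 is under a tariff-rate quota (threshold 2,749 kg). In-quota: 2,749 kg at 7%; over-quota: 5,044 kg at 17%.
Pro-rata value split: in-quota = $1,224,825.81 × 2,749/7,793 = $432,060.33; over-quota = $1,224,825.81 − $432,060.33 = $792,765.48.
In-quota duty = $432,060.33 × 7% = $30,244.22. Over-quota duty = $792,765.48 × 17% = $134,770.13.
Line duty = $30,244.22 + $134,770.13 = $165,014.35.
Total = $19,610.97 + $165,014.35 = $184,625.32.

$184,625.32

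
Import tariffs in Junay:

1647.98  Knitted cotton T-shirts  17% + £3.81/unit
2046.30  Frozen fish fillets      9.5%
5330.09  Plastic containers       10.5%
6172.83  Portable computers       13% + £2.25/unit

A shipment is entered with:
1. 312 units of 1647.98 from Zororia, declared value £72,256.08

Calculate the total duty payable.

£13,472.25

Line 1 (1647.98, Zororia, 312 units, £72,256.08):
Base rate for 1647.98 is 17% + £3.81/unit.
Duty = £72,256.08 × 17% + 312 × £3.81 = £13,472.25.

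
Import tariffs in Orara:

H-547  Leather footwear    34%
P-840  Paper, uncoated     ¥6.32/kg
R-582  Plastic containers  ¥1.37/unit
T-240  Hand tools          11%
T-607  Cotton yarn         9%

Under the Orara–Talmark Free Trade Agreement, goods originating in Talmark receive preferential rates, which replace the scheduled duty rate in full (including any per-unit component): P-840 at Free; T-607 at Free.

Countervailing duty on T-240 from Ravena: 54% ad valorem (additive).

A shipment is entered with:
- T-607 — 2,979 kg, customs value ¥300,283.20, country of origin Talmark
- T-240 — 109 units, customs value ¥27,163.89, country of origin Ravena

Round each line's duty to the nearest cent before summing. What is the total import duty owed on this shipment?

¥17,656.53

Line 1 (T-607, Talmark, 2,979 kg, ¥300,283.20):
Base rate for T-607 is 9%.
Origin Talmark qualifies under the Orara–Talmark agreement and T-607 is covered: preferential rate Free applies instead.
Duty = ¥300,283.20 × 0% = ¥0.00.
Line 2 (T-240, Ravena, 109 units, ¥27,163.89):
Base rate for T-240 is 11%.
Additional duty on T-240 from Ravena: +54%. Applied ad valorem rate: 11% + 54% = 65%.
Duty = ¥27,163.89 × 65% = ¥17,656.53.
Total = ¥0.00 + ¥17,656.53 = ¥17,656.53.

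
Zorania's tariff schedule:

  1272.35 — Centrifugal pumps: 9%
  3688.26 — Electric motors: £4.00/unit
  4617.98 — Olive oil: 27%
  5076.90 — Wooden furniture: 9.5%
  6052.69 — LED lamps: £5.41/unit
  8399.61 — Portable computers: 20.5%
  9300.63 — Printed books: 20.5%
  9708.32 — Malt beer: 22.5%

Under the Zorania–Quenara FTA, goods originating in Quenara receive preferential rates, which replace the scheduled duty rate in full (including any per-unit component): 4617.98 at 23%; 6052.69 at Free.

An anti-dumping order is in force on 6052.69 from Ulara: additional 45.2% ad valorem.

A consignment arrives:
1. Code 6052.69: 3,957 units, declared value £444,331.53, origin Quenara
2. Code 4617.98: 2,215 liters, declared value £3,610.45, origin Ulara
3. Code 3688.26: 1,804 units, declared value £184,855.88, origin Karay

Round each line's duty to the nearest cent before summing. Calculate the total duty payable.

£8,190.82

Line 1 (6052.69, Quenara, 3,957 units, £444,331.53):
Base rate for 6052.69 is £5.41/unit.
Origin Quenara qualifies under the Zorania–Quenara agreement and 6052.69 is covered: preferential rate Free applies instead.
The additional-duty order on 6052.69 targets Ulara, not Quenara; it does not apply.
Duty = £444,331.53 × 0% = £0.00.
Line 2 (4617.98, Ulara, 2,215 liters, £3,610.45):
Base rate for 4617.98 is 27%.
4617.98 has an FTA preferential rate, but origin Ulara is not Quenara; base rate stands.
Duty = £3,610.45 × 27% = £974.82.
Line 3 (3688.26, Karay, 1,804 units, £184,855.88):
Base rate for 3688.26 is £4.00/unit.
Duty = 1,804 × £4.00 = £7,216.00.
Total = £0.00 + £974.82 + £7,216.00 = £8,190.82.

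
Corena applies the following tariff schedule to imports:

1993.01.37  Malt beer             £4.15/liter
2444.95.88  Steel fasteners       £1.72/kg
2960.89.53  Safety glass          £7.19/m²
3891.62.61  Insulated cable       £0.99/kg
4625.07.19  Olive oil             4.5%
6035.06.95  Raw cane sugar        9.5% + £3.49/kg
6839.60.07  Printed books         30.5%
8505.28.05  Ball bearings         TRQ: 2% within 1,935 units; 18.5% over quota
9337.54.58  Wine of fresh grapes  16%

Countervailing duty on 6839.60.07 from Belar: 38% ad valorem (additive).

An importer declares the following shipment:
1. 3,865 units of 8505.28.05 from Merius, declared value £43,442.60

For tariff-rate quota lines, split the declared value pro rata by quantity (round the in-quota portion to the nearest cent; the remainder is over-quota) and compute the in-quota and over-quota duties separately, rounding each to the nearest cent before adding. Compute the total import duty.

Line 1 (8505.28.05, Merius, 3,865 units, £43,442.60):
Code 8505.28.05 is under a tariff-rate quota (threshold 1,935 units). In-quota: 1,935 units at 2%; over-quota: 1,930 units at 18.5%.
Pro-rata value split: in-quota = £43,442.60 × 1,935/3,865 = £21,749.40; over-quota = £43,442.60 − £21,749.40 = £21,693.20.
In-quota duty = £21,749.40 × 2% = £434.99. Over-quota duty = £21,693.20 × 18.5% = £4,013.24.
Line duty = £434.99 + £4,013.24 = £4,448.23.

£4,448.23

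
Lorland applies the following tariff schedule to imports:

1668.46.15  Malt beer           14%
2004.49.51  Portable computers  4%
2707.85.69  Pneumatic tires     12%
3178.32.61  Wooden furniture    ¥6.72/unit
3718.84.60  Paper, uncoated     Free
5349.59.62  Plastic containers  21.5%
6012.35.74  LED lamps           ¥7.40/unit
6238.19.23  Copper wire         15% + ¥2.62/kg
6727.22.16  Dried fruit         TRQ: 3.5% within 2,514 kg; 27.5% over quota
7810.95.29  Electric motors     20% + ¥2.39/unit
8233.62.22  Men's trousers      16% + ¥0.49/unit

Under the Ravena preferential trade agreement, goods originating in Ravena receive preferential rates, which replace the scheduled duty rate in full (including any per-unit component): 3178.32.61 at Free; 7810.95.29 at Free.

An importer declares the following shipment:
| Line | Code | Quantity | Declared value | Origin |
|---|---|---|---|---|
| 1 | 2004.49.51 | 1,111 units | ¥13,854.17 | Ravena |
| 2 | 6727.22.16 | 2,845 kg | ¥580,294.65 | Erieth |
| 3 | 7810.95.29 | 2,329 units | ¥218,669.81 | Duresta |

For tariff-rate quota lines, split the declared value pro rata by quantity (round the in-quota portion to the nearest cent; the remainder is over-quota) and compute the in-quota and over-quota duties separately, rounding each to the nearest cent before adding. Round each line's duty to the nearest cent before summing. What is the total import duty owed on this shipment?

Line 1 (2004.49.51, Ravena, 1,111 units, ¥13,854.17):
Base rate for 2004.49.51 is 4%.
Origin Ravena is the FTA partner but 2004.49.51 is not on the preference list; base rate stands.
Duty = ¥13,854.17 × 4% = ¥554.17.
Line 2 (6727.22.16, Erieth, 2,845 kg, ¥580,294.65):
Code 6727.22.16 is under a tariff-rate quota (threshold 2,514 kg). In-quota: 2,514 kg at 3.5%; over-quota: 331 kg at 27.5%.
Pro-rata value split: in-quota = ¥580,294.65 × 2,514/2,845 = ¥512,780.58; over-quota = ¥580,294.65 − ¥512,780.58 = ¥67,514.07.
In-quota duty = ¥512,780.58 × 3.5% = ¥17,947.32. Over-quota duty = ¥67,514.07 × 27.5% = ¥18,566.37.
Line duty = ¥17,947.32 + ¥18,566.37 = ¥36,513.69.
Line 3 (7810.95.29, Duresta, 2,329 units, ¥218,669.81):
Base rate for 7810.95.29 is 20% + ¥2.39/unit.
7810.95.29 has an FTA preferential rate, but origin Duresta is not Ravena; base rate stands.
Duty = ¥218,669.81 × 20% + 2,329 × ¥2.39 = ¥49,300.27.
Total = ¥554.17 + ¥36,513.69 + ¥49,300.27 = ¥86,368.13.

¥86,368.13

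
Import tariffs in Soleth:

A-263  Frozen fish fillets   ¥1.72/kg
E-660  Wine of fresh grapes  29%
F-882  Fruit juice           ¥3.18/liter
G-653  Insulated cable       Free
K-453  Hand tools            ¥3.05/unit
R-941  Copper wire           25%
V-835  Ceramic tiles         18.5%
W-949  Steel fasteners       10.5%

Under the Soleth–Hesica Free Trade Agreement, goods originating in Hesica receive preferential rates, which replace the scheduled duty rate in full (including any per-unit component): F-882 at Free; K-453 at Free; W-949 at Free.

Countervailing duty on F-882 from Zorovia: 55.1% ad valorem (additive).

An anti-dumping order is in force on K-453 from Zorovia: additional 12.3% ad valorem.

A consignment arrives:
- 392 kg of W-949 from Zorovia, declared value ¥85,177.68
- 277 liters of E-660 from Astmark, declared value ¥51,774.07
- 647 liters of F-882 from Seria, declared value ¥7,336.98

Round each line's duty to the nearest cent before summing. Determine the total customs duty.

¥26,015.60

Line 1 (W-949, Zorovia, 392 kg, ¥85,177.68):
Base rate for W-949 is 10.5%.
W-949 has an FTA preferential rate, but origin Zorovia is not Hesica; base rate stands.
Duty = ¥85,177.68 × 10.5% = ¥8,943.66.
Line 2 (E-660, Astmark, 277 liters, ¥51,774.07):
Base rate for E-660 is 29%.
Duty = ¥51,774.07 × 29% = ¥15,014.48.
Line 3 (F-882, Seria, 647 liters, ¥7,336.98):
Base rate for F-882 is ¥3.18/liter.
F-882 has an FTA preferential rate, but origin Seria is not Hesica; base rate stands.
The additional-duty order on F-882 targets Zorovia, not Seria; it does not apply.
Duty = 647 × ¥3.18 = ¥2,057.46.
Total = ¥8,943.66 + ¥15,014.48 + ¥2,057.46 = ¥26,015.60.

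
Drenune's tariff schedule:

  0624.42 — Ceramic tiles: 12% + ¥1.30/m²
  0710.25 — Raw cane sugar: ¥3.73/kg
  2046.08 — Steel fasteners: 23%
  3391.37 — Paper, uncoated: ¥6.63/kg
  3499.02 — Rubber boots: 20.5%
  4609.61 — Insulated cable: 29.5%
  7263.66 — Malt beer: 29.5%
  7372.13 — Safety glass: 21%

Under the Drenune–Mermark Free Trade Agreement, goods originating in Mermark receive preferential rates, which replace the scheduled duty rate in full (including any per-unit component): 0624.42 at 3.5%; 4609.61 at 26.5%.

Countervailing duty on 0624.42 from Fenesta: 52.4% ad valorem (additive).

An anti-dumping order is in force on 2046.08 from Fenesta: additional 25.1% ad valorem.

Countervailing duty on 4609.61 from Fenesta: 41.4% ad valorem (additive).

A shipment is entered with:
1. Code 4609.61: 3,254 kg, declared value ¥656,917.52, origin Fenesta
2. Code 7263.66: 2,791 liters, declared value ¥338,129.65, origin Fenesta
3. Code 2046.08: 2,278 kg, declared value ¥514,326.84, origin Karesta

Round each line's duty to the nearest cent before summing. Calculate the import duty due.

¥683,797.94

Line 1 (4609.61, Fenesta, 3,254 kg, ¥656,917.52):
Base rate for 4609.61 is 29.5%.
4609.61 has an FTA preferential rate, but origin Fenesta is not Mermark; base rate stands.
Additional duty on 4609.61 from Fenesta: +41.4%. Applied ad valorem rate: 29.5% + 41.4% = 70.9%.
Duty = ¥656,917.52 × 70.9% = ¥465,754.52.
Line 2 (7263.66, Fenesta, 2,791 liters, ¥338,129.65):
Base rate for 7263.66 is 29.5%.
Duty = ¥338,129.65 × 29.5% = ¥99,748.25.
Line 3 (2046.08, Karesta, 2,278 kg, ¥514,326.84):
Base rate for 2046.08 is 23%.
The additional-duty order on 2046.08 targets Fenesta, not Karesta; it does not apply.
Duty = ¥514,326.84 × 23% = ¥118,295.17.
Total = ¥465,754.52 + ¥99,748.25 + ¥118,295.17 = ¥683,797.94.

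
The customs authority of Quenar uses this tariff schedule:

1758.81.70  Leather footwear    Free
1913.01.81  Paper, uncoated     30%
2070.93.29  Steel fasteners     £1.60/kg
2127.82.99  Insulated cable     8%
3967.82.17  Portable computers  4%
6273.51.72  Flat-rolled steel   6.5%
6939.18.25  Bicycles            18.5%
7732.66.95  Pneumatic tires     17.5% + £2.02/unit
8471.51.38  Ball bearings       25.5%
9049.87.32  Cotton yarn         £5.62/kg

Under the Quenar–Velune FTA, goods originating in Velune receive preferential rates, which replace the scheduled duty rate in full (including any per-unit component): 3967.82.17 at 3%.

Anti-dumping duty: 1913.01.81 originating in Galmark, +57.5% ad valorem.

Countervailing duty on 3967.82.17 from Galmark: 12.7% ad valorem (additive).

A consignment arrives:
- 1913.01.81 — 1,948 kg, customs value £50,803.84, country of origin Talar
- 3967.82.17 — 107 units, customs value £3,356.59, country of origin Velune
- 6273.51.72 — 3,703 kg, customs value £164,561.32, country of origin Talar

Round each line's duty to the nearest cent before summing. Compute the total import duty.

Line 1 (1913.01.81, Talar, 1,948 kg, £50,803.84):
Base rate for 1913.01.81 is 30%.
The additional-duty order on 1913.01.81 targets Galmark, not Talar; it does not apply.
Duty = £50,803.84 × 30% = £15,241.15.
Line 2 (3967.82.17, Velune, 107 units, £3,356.59):
Base rate for 3967.82.17 is 4%.
Origin Velune qualifies under the Quenar–Velune agreement and 3967.82.17 is covered: preferential rate 3% applies instead.
The additional-duty order on 3967.82.17 targets Galmark, not Velune; it does not apply.
Duty = £3,356.59 × 3% = £100.70.
Line 3 (6273.51.72, Talar, 3,703 kg, £164,561.32):
Base rate for 6273.51.72 is 6.5%.
Duty = £164,561.32 × 6.5% = £10,696.49.
Total = £15,241.15 + £100.70 + £10,696.49 = £26,038.34.

£26,038.34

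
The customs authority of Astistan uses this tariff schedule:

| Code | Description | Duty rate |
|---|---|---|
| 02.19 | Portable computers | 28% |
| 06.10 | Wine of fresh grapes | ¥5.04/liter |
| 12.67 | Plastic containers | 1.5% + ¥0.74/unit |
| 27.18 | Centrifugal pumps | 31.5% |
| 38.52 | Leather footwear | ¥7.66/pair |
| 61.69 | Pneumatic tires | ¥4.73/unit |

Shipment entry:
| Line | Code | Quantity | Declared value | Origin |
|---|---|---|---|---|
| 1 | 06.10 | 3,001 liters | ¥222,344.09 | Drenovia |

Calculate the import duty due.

¥15,125.04

Line 1 (06.10, Drenovia, 3,001 liters, ¥222,344.09):
Base rate for 06.10 is ¥5.04/liter.
Duty = 3,001 × ¥5.04 = ¥15,125.04.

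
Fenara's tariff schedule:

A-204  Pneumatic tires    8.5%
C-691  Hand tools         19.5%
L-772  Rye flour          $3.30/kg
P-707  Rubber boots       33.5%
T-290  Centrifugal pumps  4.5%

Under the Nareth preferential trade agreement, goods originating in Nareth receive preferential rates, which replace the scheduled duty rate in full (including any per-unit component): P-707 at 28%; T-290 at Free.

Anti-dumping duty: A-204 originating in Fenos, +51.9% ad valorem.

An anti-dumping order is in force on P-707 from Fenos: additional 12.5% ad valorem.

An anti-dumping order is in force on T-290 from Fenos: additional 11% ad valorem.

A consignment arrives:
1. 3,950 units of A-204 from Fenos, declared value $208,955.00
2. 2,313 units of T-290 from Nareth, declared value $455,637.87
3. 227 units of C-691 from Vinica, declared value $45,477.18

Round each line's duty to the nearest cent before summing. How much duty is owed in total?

$135,076.87

Line 1 (A-204, Fenos, 3,950 units, $208,955.00):
Base rate for A-204 is 8.5%.
Additional duty on A-204 from Fenos: +51.9%. Applied ad valorem rate: 8.5% + 51.9% = 60.4%.
Duty = $208,955.00 × 60.4% = $126,208.82.
Line 2 (T-290, Nareth, 2,313 units, $455,637.87):
Base rate for T-290 is 4.5%.
Origin Nareth qualifies under the Fenara–Nareth agreement and T-290 is covered: preferential rate Free applies instead.
The additional-duty order on T-290 targets Fenos, not Nareth; it does not apply.
Duty = $455,637.87 × 0% = $0.00.
Line 3 (C-691, Vinica, 227 units, $45,477.18):
Base rate for C-691 is 19.5%.
Duty = $45,477.18 × 19.5% = $8,868.05.
Total = $126,208.82 + $0.00 + $8,868.05 = $135,076.87.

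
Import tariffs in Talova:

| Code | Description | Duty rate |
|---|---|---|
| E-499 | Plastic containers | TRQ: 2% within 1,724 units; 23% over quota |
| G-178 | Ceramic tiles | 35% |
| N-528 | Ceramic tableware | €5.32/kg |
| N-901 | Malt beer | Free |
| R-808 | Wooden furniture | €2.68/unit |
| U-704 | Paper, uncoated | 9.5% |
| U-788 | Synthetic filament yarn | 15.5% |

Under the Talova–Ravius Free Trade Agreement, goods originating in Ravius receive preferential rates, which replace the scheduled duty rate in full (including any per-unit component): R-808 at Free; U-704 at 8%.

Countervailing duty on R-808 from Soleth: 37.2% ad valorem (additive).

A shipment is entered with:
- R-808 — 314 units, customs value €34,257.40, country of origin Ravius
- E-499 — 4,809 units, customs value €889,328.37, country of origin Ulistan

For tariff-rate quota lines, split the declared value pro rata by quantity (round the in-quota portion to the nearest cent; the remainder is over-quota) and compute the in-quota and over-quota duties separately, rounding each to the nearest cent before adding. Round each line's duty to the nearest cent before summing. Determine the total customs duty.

Line 1 (R-808, Ravius, 314 units, €34,257.40):
Base rate for R-808 is €2.68/unit.
Origin Ravius qualifies under the Talova–Ravius agreement and R-808 is covered: preferential rate Free applies instead.
The additional-duty order on R-808 targets Soleth, not Ravius; it does not apply.
Duty = €34,257.40 × 0% = €0.00.
Line 2 (E-499, Ulistan, 4,809 units, €889,328.37):
Code E-499 is under a tariff-rate quota (threshold 1,724 units). In-quota: 1,724 units at 2%; over-quota: 3,085 units at 23%.
Pro-rata value split: in-quota = €889,328.37 × 1,724/4,809 = €318,819.32; over-quota = €889,328.37 − €318,819.32 = €570,509.05.
In-quota duty = €318,819.32 × 2% = €6,376.39. Over-quota duty = €570,509.05 × 23% = €131,217.08.
Line duty = €6,376.39 + €131,217.08 = €137,593.47.
Total = €0.00 + €137,593.47 = €137,593.47.

€137,593.47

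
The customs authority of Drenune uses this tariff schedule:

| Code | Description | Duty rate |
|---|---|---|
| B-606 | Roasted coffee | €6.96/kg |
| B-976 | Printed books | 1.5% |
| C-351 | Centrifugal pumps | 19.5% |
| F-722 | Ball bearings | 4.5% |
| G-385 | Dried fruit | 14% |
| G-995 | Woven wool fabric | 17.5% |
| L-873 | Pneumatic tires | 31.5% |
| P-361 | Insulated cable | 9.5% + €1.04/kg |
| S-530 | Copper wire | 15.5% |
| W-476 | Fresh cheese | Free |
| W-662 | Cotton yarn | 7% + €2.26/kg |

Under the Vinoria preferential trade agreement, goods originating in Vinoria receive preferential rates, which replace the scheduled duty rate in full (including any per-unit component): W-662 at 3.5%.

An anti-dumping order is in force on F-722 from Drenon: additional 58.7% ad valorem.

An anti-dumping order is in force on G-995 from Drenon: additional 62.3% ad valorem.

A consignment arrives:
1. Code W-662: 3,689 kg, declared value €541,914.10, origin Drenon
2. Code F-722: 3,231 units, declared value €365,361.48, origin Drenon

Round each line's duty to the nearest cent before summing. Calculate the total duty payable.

€277,179.59

Line 1 (W-662, Drenon, 3,689 kg, €541,914.10):
Base rate for W-662 is 7% + €2.26/kg.
W-662 has an FTA preferential rate, but origin Drenon is not Vinoria; base rate stands.
Duty = €541,914.10 × 7% + 3,689 × €2.26 = €46,271.13.
Line 2 (F-722, Drenon, 3,231 units, €365,361.48):
Base rate for F-722 is 4.5%.
Additional duty on F-722 from Drenon: +58.7%. Applied ad valorem rate: 4.5% + 58.7% = 63.2%.
Duty = €365,361.48 × 63.2% = €230,908.46.
Total = €46,271.13 + €230,908.46 = €277,179.59.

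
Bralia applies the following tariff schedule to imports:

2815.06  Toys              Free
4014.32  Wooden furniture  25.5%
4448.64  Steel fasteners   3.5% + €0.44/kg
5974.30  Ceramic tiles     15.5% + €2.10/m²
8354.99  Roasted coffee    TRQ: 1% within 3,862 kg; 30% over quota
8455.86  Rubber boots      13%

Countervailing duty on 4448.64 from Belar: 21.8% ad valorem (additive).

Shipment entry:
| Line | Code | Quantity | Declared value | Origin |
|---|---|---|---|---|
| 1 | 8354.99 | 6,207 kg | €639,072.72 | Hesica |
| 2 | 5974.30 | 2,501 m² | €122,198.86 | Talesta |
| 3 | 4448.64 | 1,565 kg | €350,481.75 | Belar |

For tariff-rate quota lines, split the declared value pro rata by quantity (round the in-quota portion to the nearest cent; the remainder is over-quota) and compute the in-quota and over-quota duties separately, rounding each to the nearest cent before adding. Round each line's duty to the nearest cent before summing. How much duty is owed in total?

€189,962.08

Line 1 (8354.99, Hesica, 6,207 kg, €639,072.72):
Code 8354.99 is under a tariff-rate quota (threshold 3,862 kg). In-quota: 3,862 kg at 1%; over-quota: 2,345 kg at 30%.
Pro-rata value split: in-quota = €639,072.72 × 3,862/6,207 = €397,631.52; over-quota = €639,072.72 − €397,631.52 = €241,441.20.
In-quota duty = €397,631.52 × 1% = €3,976.32. Over-quota duty = €241,441.20 × 30% = €72,432.36.
Line duty = €3,976.32 + €72,432.36 = €76,408.68.
Line 2 (5974.30, Talesta, 2,501 m², €122,198.86):
Base rate for 5974.30 is 15.5% + €2.10/m².
Duty = €122,198.86 × 15.5% + 2,501 × €2.10 = €24,192.92.
Line 3 (4448.64, Belar, 1,565 kg, €350,481.75):
Base rate for 4448.64 is 3.5% + €0.44/kg.
Additional duty on 4448.64 from Belar: +21.8%. Applied ad valorem rate: 3.5% + 21.8% = 25.3%.
Duty = €350,481.75 × 25.3% + 1,565 × €0.44 = €89,360.48.
Total = €76,408.68 + €24,192.92 + €89,360.48 = €189,962.08.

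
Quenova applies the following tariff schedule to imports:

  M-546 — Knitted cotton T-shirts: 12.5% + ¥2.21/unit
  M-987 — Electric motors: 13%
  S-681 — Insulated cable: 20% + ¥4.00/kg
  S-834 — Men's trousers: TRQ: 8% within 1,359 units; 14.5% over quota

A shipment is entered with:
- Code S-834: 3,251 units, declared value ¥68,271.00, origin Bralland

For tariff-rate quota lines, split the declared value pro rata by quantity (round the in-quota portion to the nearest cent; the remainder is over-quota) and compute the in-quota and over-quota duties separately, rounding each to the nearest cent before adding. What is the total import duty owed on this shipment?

¥8,044.26

Line 1 (S-834, Bralland, 3,251 units, ¥68,271.00):
Code S-834 is under a tariff-rate quota (threshold 1,359 units). In-quota: 1,359 units at 8%; over-quota: 1,892 units at 14.5%.
Pro-rata value split: in-quota = ¥68,271.00 × 1,359/3,251 = ¥28,539.00; over-quota = ¥68,271.00 − ¥28,539.00 = ¥39,732.00.
In-quota duty = ¥28,539.00 × 8% = ¥2,283.12. Over-quota duty = ¥39,732.00 × 14.5% = ¥5,761.14.
Line duty = ¥2,283.12 + ¥5,761.14 = ¥8,044.26.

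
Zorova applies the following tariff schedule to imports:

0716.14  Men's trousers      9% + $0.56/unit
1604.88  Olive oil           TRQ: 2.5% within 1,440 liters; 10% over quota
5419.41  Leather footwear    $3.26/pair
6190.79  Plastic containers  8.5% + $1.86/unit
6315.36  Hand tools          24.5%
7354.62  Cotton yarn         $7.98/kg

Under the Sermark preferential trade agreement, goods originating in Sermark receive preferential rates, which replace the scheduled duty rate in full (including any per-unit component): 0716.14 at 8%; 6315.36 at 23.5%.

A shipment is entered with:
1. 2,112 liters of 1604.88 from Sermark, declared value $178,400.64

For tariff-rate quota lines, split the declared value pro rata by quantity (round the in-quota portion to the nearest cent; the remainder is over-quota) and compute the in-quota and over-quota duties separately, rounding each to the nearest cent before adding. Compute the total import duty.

Line 1 (1604.88, Sermark, 2,112 liters, $178,400.64):
Code 1604.88 is under a tariff-rate quota (threshold 1,440 liters). In-quota: 1,440 liters at 2.5%; over-quota: 672 liters at 10%.
Pro-rata value split: in-quota = $178,400.64 × 1,440/2,112 = $121,636.80; over-quota = $178,400.64 − $121,636.80 = $56,763.84.
In-quota duty = $121,636.80 × 2.5% = $3,040.92. Over-quota duty = $56,763.84 × 10% = $5,676.38.
Line duty = $3,040.92 + $5,676.38 = $8,717.30.

$8,717.30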